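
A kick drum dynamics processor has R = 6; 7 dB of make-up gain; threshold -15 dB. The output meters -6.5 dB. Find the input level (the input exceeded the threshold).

-6 dB

Stripping the +7 dB make-up gives -13.5 dB at the gain stage.
Post-compression overshoot = -13.5 − (-15) = 1.5 dB.
Input overshoot = R × output overshoot = 9 dB → input = -15 + 9 = -6 dB.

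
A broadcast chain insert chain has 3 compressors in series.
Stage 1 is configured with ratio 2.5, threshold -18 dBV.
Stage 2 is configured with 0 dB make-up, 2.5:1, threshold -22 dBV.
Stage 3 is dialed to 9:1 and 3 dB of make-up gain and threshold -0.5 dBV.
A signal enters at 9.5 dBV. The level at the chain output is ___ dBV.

-13 dBV

Stage 1: overshoot 27.5 dB → 27.5/2.5 = 11 dB → -7 dBV.
Stage 2: 15 dB above -22 dBV, reduced 2.5:1 to 6 dB above → -16 dBV.
Stage 3: -16 dBV is at or below the -0.5 dBV threshold — no compression; make-up brings it to -13 dBV.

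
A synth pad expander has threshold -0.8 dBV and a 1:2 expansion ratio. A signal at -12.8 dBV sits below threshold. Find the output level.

-24.8 dBV

Undershoot = (-0.8) − (-12.8) = 12 dB.
At 1:2, that expands to 24 dB under threshold.
Output = -0.8 − 24 = -24.8 dBV.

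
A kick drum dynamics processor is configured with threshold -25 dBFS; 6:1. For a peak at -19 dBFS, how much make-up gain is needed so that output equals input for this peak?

5 dB

Without make-up, output = threshold + overshoot/6 = -25 + 1 = -24 dBFS.
Gap to target: 5 dB.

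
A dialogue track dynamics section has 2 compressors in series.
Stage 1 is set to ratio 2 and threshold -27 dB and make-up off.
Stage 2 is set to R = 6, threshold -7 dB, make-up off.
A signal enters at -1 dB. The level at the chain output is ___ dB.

Stage 1: 26 dB above -27 dB, reduced 2:1 to 13 dB above → -14 dB.
Stage 2: -14 dB ≤ -7 dB, so stage 2 doesn't engage; output -14 dB.

-14 dB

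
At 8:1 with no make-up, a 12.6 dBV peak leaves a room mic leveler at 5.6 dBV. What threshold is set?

4.6 dBV

Let T be the threshold. Output overshoot = (input overshoot)/R, so 5.6 − T = (12.6 − T)/8.
8·(5.6 − T) = 12.6 − T → 7·T = 44.8 − 12.6 = 32.2.
T = 32.2/7 = 4.6 dBV.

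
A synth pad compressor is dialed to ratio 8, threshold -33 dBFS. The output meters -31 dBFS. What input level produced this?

Post-compression overshoot = -31 − (-33) = 2 dB.
Input overshoot = R × output overshoot = 16 dB → input = -33 + 16 = -17 dBFS.

-17 dBFS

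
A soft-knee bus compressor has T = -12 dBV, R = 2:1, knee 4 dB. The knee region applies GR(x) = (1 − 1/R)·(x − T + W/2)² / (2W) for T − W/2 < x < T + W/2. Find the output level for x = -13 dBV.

x − T + W/2 = -13 − (-12) + 2 = 1.
GR = (1 − 1/2) × 1² / 8 = 0.5 × 1 / 8 = 0.0625 dB.
Output = -13 − 0.0625 = -13.0625 dBV.

-13.0625 dBV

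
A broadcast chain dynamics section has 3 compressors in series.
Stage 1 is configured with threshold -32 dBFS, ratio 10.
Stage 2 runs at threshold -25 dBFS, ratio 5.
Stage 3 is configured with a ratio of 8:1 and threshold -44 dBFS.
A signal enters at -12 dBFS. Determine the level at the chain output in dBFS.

Stage 1: overshoot 20 dB → 20/10 = 2 dB → -30 dBFS.
Stage 2: below threshold (-30 ≤ -25); passes unchanged; output -30 dBFS.
Stage 3: -30 dBFS is 14 dB over -44 dBFS; at 8:1 that becomes 1.75 dB over, giving -42.25 dBFS.

-42.25 dBFS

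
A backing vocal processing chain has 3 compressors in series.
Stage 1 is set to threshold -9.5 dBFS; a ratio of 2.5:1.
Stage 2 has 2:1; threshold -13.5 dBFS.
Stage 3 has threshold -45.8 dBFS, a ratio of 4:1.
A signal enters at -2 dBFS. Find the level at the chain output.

Stage 1: 7.5 dB above -9.5 dBFS, reduced 2.5:1 to 3 dB above → -6.5 dBFS.
Stage 2: 7 dB above -13.5 dBFS, reduced 2:1 to 3.5 dB above → -10 dBFS.
Stage 3: overshoot 35.8 dB → 35.8/4 = 8.95 dB → -36.85 dBFS.

-36.85 dBFS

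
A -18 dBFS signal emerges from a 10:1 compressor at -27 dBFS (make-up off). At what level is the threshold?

Input is 10 dB above T (since output overshoot × R = input overshoot: (-27 − T)·10 = -18 − T gives T = -28 dBFS).
Check: -28 + (-18 − (-28))/10 = -28 + 1 = -27 dBFS. ✓

-28 dBFS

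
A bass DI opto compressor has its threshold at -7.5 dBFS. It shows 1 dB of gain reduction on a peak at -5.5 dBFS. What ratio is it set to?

2:1

Input overshoot = -5.5 − (-7.5) = 2 dB.
Output overshoot = 2 − 1 = 1 dB.
Ratio = input overshoot / output overshoot = 2 / 1 = 2.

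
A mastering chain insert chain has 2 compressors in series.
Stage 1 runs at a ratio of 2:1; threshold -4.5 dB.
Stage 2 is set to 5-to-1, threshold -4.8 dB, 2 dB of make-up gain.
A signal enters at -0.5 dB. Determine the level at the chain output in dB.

-2.34 dB

Stage 1: 4 dB above -4.5 dB, reduced 2:1 to 2 dB above → -2.5 dB.
Stage 2: 2.3 dB above -4.8 dB, reduced 5:1 to 0.46 dB above → -4.34 dB; +2 dB make-up → -2.34 dB.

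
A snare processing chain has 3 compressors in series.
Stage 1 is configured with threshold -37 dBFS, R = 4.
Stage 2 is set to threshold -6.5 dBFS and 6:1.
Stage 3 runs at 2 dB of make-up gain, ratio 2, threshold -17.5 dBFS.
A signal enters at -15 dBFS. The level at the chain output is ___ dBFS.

Stage 1: 22 dB above -37 dBFS, reduced 4:1 to 5.5 dB above → -31.5 dBFS.
Stage 2: -31.5 dBFS ≤ -6.5 dBFS, so stage 2 doesn't engage; output -31.5 dBFS.
Stage 3: below threshold (-31.5 ≤ -17.5); passes unchanged; make-up brings it to -29.5 dBFS.

-29.5 dBFS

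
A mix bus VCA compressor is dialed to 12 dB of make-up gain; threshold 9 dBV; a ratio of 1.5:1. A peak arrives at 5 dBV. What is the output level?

17 dBV

5 dBV is 4 dB below the 9 dBV threshold, so no gain reduction is applied.
Make-up gain adds 12 dB: 5 + 12 = 17 dBV.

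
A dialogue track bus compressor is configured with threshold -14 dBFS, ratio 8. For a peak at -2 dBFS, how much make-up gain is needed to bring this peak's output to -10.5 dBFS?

Overshoot 12 dB → 12/8 = 1.5 dB after compression, so the compressed level is -14 + 1.5 = -12.5 dBFS.
Make-up = target − compressed = -10.5 − (-12.5) = 2 dB.

2 dB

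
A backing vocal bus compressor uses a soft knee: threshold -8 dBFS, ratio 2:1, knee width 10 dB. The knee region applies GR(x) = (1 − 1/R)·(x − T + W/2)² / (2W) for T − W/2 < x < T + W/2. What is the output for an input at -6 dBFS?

-7.225 dBFS

x − T + W/2 = -6 − (-8) + 5 = 7.
GR = (1 − 1/2) × 7² / 20 = 0.5 × 49 / 20 = 1.225 dB.
Output = -6 − 1.225 = -7.225 dBFS.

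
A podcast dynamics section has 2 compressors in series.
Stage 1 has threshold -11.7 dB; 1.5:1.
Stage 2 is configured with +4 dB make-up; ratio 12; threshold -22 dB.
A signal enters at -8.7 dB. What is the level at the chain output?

-16.975 dB

Stage 1: 3 dB above -11.7 dB, reduced 1.5:1 to 2 dB above → -9.7 dB.
Stage 2: 12.3 dB above -22 dB, reduced 12:1 to 1.025 dB above → -20.975 dB; +4 dB make-up → -16.975 dB.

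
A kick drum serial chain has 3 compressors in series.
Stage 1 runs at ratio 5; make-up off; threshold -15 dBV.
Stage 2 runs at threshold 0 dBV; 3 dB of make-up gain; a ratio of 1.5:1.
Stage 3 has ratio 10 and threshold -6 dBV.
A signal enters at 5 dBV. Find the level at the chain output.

Stage 1: 20 dB above -15 dBV, reduced 5:1 to 4 dB above → -11 dBV.
Stage 2: -11 dBV ≤ 0 dBV, so stage 2 doesn't engage; make-up brings it to -8 dBV.
Stage 3: -8 dBV is at or below the -6 dBV threshold — no compression; output -8 dBV.

-8 dBV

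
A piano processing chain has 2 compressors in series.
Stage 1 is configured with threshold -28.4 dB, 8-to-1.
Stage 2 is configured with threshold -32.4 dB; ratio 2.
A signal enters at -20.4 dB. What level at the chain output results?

-29.9 dB

Stage 1: overshoot 8 dB → 8/8 = 1 dB → -27.4 dB.
Stage 2: -27.4 dB is 5 dB over -32.4 dB; at 2:1 that becomes 2.5 dB over, giving -29.9 dB.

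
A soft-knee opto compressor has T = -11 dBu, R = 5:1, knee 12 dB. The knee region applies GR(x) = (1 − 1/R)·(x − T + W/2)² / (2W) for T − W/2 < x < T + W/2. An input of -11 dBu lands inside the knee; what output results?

-12.2 dBu

x − T + W/2 = -11 − (-11) + 6 = 6.
GR = (1 − 1/5) × 6² / 24 = 0.8 × 36 / 24 = 1.2 dB.
Output = -11 − 1.2 = -12.2 dBu.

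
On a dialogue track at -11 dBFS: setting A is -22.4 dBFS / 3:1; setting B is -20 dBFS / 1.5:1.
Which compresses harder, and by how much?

A, by 4.6 dB

A: GR = 11.4 − 11.4/3 = 7.6 dB.
B: GR = 9 − 9/1.5 = 3 dB.
Difference: 4.6 dB in favour of A.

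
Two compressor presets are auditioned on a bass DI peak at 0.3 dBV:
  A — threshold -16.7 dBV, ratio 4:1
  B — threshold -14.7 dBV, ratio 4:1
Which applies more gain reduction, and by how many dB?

A: GR = 17 − 17/4 = 12.75 dB.
B: GR = 15 − 15/4 = 11.25 dB.
A applies 1.5 dB more gain reduction.

A, by 1.5 dB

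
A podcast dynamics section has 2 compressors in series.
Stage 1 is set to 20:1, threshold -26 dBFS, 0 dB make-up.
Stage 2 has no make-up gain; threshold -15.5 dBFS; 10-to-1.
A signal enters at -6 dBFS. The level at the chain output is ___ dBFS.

-25 dBFS

Stage 1: -6 dBFS is 20 dB over -26 dBFS; at 20:1 that becomes 1 dB over, giving -25 dBFS.
Stage 2: below threshold (-25 ≤ -15.5); passes unchanged; output -25 dBFS.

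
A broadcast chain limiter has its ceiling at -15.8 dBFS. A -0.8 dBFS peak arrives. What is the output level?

-15.8 dBFS

The limiter clamps the peak to its -15.8 dBFS ceiling.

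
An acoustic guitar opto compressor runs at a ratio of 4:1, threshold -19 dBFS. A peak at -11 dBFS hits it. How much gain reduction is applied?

-11 dBFS exceeds the threshold by 8 dB.
At 4:1, output sits 8/4 = 2 dB above threshold.
So the signal is attenuated by 8 − 2 = 6 dB.

6 dB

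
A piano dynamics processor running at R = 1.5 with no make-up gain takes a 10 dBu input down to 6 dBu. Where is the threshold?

Let T be the threshold. Output overshoot = (input overshoot)/R, so 6 − T = (10 − T)/1.5.
1.5·(6 − T) = 10 − T → 0.5·T = 9 − 10 = -1.
T = -1/0.5 = -2 dBu.

-2 dBu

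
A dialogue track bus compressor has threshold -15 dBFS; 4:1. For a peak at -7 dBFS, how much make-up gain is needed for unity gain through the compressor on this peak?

6 dB

Without make-up, output = threshold + overshoot/4 = -15 + 2 = -13 dBFS.
Gap to target: 6 dB.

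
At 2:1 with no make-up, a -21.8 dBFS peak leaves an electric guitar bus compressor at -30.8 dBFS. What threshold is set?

Input is 18 dB above T (since output overshoot × R = input overshoot: (-30.8 − T)·2 = -21.8 − T gives T = -39.8 dBFS).
Check: -39.8 + (-21.8 − (-39.8))/2 = -39.8 + 9 = -30.8 dBFS. ✓

-39.8 dBFS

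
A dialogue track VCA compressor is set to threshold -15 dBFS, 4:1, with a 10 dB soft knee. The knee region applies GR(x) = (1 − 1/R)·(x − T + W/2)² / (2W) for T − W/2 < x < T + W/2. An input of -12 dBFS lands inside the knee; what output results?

-14.4 dBFS

x − T + W/2 = -12 − (-15) + 5 = 8.
GR = (1 − 1/4) × 8² / 20 = 0.75 × 64 / 20 = 2.4 dB.
Output = -12 − 2.4 = -14.4 dBFS.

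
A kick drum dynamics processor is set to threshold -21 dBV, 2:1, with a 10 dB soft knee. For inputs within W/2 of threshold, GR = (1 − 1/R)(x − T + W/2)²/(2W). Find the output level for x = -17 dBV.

x − T + W/2 = -17 − (-21) + 5 = 9.
GR = (1 − 1/2) × 9² / 20 = 0.5 × 81 / 20 = 2.025 dB.
Output = -17 − 2.025 = -19.025 dBV.

-19.025 dBV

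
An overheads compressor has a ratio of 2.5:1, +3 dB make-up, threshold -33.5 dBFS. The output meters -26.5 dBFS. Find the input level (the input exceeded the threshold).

-23.5 dBFS

Before make-up, the level was -26.5 − 3 = -29.5 dBFS.
Post-compression overshoot = -29.5 − (-33.5) = 4 dB.
Before 2.5:1 compression the overshoot was 4 × 2.5 = 10 dB, so input = -33.5 + 10 = -23.5 dBFS.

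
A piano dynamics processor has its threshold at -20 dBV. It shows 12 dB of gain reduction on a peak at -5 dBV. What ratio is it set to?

5:1

Input overshoot = -5 − (-20) = 15 dB.
Output overshoot = 15 − 12 = 3 dB.
Ratio = input overshoot / output overshoot = 15 / 3 = 5.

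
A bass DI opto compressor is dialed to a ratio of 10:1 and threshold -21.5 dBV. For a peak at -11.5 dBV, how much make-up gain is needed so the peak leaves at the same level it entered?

9 dB

The peak compresses to -21.5 + 10/10 = -20.5 dBV.
To reach -11.5 dBV requires -11.5 − (-20.5) = 9 dB of make-up.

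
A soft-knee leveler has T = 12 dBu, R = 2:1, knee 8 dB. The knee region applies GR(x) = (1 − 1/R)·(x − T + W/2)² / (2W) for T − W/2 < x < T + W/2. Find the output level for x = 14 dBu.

12.875 dBu

x − T + W/2 = 14 − 12 + 4 = 6.
GR = (1 − 1/2) × 6² / 16 = 0.5 × 36 / 16 = 1.125 dB.
Output = 14 − 1.125 = 12.875 dBu.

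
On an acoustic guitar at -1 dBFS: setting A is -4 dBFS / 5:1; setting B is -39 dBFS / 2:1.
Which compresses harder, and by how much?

B, by 16.6 dB

A: GR = 3 − 3/5 = 2.4 dB.
B: GR = 38 − 38/2 = 19 dB.
B applies 16.6 dB more gain reduction.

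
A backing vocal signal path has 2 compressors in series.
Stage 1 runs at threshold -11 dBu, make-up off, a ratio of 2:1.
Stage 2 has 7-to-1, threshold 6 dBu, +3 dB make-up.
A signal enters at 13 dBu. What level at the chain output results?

4 dBu

Stage 1: 24 dB above -11 dBu, reduced 2:1 to 12 dB above → 1 dBu.
Stage 2: 1 dBu ≤ 6 dBu, so stage 2 doesn't engage; make-up brings it to 4 dBu.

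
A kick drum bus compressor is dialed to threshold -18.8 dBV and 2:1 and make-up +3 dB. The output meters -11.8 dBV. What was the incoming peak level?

-10.8 dBV

Stripping the +3 dB make-up gives -14.8 dBV at the gain stage.
Post-compression overshoot = -14.8 − (-18.8) = 4 dB.
Undo the ratio: input overshoot = 4 × 2 = 8 dB, giving input = -10.8 dBV.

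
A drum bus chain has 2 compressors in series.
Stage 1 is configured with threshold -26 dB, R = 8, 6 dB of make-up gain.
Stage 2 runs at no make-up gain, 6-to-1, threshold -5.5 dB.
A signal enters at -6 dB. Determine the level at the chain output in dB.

Stage 1: -6 dB is 20 dB over -26 dB; at 8:1 that becomes 2.5 dB over, giving -23.5 dB; +6 dB make-up → -17.5 dB.
Stage 2: -17.5 dB is at or below the -5.5 dB threshold — no compression; output -17.5 dB.

-17.5 dB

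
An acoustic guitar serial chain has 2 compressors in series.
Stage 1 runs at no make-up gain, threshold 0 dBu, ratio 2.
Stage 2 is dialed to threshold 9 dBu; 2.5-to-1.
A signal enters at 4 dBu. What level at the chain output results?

Stage 1: 4 dB above 0 dBu, reduced 2:1 to 2 dB above → 2 dBu.
Stage 2: below threshold (2 ≤ 9); passes unchanged; output 2 dBu.

2 dBu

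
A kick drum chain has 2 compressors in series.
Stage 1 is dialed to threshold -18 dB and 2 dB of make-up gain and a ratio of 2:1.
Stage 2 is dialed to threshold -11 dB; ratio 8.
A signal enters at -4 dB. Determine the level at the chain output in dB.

-10.75 dB

Stage 1: -4 dB is 14 dB over -18 dB; at 2:1 that becomes 7 dB over, giving -11 dB; +2 dB make-up → -9 dB.
Stage 2: 2 dB above -11 dB, reduced 8:1 to 0.25 dB above → -10.75 dB.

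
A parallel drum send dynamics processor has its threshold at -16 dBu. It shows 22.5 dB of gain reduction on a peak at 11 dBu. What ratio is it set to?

6:1

Input overshoot = 11 − (-16) = 27 dB.
Output overshoot = 27 − 22.5 = 4.5 dB.
Ratio = input overshoot / output overshoot = 27 / 4.5 = 6.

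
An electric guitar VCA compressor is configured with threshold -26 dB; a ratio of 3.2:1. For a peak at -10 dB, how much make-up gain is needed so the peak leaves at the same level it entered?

Overshoot 16 dB → 16/3.2 = 5 dB after compression, so the compressed level is -26 + 5 = -21 dB.
Make-up = target − compressed = -10 − (-21) = 11 dB.

11 dB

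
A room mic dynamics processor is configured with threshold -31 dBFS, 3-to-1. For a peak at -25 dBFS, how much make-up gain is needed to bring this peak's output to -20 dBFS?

9 dB

Without make-up, output = threshold + overshoot/3 = -31 + 2 = -29 dBFS.
Gap to target: 9 dB.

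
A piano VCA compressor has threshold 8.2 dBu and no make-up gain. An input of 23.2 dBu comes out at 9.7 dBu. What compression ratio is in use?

10:1

Input overshoot = 23.2 − 8.2 = 15 dB; output overshoot = 9.7 − 8.2 = 1.5 dB.
Ratio = 15 / 1.5 = 10.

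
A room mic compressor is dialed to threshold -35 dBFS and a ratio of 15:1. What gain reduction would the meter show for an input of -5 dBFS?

28 dB

Overshoot = -5 − (-35) = 30 dB.
A 15:1 ratio leaves 2 dB of that excess.
GR = overshoot in − overshoot out = 30 − 2 = 28 dB.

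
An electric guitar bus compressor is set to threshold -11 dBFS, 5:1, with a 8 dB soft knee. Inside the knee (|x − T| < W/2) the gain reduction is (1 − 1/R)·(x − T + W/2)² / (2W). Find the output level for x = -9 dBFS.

-10.8 dBFS

x − T + W/2 = -9 − (-11) + 4 = 6.
GR = (1 − 1/5) × 6² / 16 = 0.8 × 36 / 16 = 1.8 dB.
Output = -9 − 1.8 = -10.8 dBFS.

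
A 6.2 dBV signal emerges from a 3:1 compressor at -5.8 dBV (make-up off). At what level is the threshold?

-11.8 dBV

Input is 18 dB above T (since output overshoot × R = input overshoot: (-5.8 − T)·3 = 6.2 − T gives T = -11.8 dBV).
Check: -11.8 + (6.2 − (-11.8))/3 = -11.8 + 6 = -5.8 dBV. ✓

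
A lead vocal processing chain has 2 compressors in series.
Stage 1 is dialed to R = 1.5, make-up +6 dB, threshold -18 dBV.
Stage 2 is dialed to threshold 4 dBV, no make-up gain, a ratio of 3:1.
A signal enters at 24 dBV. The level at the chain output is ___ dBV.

Stage 1: overshoot 42 dB → 42/1.5 = 28 dB → 10 dBV; +6 dB make-up → 16 dBV.
Stage 2: overshoot 12 dB → 12/3 = 4 dB → 8 dBV.

8 dBV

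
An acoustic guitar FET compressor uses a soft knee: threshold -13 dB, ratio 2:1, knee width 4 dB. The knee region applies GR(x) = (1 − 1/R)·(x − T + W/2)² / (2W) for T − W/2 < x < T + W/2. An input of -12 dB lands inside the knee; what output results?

-12.5625 dB

x − T + W/2 = -12 − (-13) + 2 = 3.
GR = (1 − 1/2) × 3² / 8 = 0.5 × 9 / 8 = 0.5625 dB.
Output = -12 − 0.5625 = -12.5625 dB.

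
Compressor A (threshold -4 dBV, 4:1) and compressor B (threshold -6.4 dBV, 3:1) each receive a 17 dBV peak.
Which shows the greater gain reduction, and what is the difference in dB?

A: 21 dB over, compressed to 5.25 dB over, so 15.75 dB of GR.
B: 23.4 dB over, compressed to 7.8 dB over, so 15.6 dB of GR.
Difference: 0.15 dB in favour of A.

A, by 0.15 dB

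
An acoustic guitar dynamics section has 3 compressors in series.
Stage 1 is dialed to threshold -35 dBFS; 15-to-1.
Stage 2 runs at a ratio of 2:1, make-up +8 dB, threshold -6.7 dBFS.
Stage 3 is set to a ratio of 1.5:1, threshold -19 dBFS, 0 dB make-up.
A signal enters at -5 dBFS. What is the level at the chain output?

-25 dBFS

Stage 1: overshoot 30 dB → 30/15 = 2 dB → -33 dBFS.
Stage 2: below threshold (-33 ≤ -6.7); passes unchanged; make-up brings it to -25 dBFS.
Stage 3: -25 dBFS is at or below the -19 dBFS threshold — no compression; output -25 dBFS.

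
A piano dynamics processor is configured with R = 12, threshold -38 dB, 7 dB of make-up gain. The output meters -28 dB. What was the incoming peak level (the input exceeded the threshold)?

-2 dB

Remove make-up: -28 − 7 = -35 dB.
The compressed level sits -35 − (-38) = 3 dB over threshold.
Undo the ratio: input overshoot = 3 × 12 = 36 dB, giving input = -2 dB.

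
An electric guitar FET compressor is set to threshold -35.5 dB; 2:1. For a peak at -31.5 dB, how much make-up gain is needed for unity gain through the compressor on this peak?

2 dB

Without make-up, output = threshold + overshoot/2 = -35.5 + 2 = -33.5 dB.
Gap to target: 2 dB.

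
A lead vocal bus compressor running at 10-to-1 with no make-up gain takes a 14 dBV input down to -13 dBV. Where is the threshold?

-16 dBV

Let T be the threshold. Output overshoot = (input overshoot)/R, so -13 − T = (14 − T)/10.
10·(-13 − T) = 14 − T → 9·T = -130 − 14 = -144.
T = -144/9 = -16 dBV.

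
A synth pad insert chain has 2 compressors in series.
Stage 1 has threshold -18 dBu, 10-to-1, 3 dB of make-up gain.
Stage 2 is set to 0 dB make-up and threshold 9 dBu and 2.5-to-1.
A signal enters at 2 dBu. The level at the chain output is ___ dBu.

Stage 1: overshoot 20 dB → 20/10 = 2 dB → -16 dBu; +3 dB make-up → -13 dBu.
Stage 2: -13 dBu ≤ 9 dBu, so stage 2 doesn't engage; output -13 dBu.

-13 dBu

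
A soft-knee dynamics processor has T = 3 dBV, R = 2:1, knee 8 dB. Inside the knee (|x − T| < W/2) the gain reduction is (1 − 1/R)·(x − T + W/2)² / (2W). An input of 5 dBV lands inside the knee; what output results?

x − T + W/2 = 5 − 3 + 4 = 6.
GR = (1 − 1/2) × 6² / 16 = 0.5 × 36 / 16 = 1.125 dB.
Output = 5 − 1.125 = 3.875 dBV.

3.875 dBV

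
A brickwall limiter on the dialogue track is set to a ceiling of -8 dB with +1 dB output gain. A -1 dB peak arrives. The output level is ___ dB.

-7 dB

At ∞:1, everything above -8 dB is held at the ceiling.
Output gain then adds 1 dB: -8 + 1 = -7 dB.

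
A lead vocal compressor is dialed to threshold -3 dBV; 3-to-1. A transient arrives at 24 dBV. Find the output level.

6 dBV

24 dBV sits 27 dB over threshold.
The 27 dB excess becomes 9 dB after 3:1 reduction.
So the level is -3 + 9 = 6 dBV.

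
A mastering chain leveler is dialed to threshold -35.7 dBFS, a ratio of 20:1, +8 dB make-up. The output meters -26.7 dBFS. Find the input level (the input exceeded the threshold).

-15.7 dBFS

Stripping the +8 dB make-up gives -34.7 dBFS at the gain stage.
That's 1 dB above the -35.7 dBFS threshold.
Undo the ratio: input overshoot = 1 × 20 = 20 dB, giving input = -15.7 dBFS.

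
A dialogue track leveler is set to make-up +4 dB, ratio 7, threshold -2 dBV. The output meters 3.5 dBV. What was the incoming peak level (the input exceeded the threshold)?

8.5 dBV

Stripping the +4 dB make-up gives -0.5 dBV at the gain stage.
The compressed level sits -0.5 − (-2) = 1.5 dB over threshold.
Undo the ratio: input overshoot = 1.5 × 7 = 10.5 dB, giving input = 8.5 dBV.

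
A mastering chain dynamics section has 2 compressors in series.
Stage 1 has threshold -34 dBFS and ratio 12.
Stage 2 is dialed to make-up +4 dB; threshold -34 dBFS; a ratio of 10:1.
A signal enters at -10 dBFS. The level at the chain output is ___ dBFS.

-29.8 dBFS

Stage 1: -10 dBFS is 24 dB over -34 dBFS; at 12:1 that becomes 2 dB over, giving -32 dBFS.
Stage 2: -32 dBFS is 2 dB over -34 dBFS; at 10:1 that becomes 0.2 dB over, giving -33.8 dBFS; +4 dB make-up → -29.8 dBFS.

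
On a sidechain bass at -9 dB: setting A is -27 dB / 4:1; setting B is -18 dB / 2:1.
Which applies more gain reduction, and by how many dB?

A, by 9 dB

A: 18 dB over, compressed to 4.5 dB over, so 13.5 dB of GR.
B: 9 dB over, compressed to 4.5 dB over, so 4.5 dB of GR.
A reduces 9 dB more.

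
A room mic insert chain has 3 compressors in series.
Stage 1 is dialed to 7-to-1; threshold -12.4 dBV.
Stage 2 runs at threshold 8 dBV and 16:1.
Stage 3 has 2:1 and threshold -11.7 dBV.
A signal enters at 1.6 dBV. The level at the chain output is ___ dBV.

Stage 1: 14 dB above -12.4 dBV, reduced 7:1 to 2 dB above → -10.4 dBV.
Stage 2: -10.4 dBV is at or below the 8 dBV threshold — no compression; output -10.4 dBV.
Stage 3: overshoot 1.3 dB → 1.3/2 = 0.65 dB → -11.05 dBV.

-11.05 dBV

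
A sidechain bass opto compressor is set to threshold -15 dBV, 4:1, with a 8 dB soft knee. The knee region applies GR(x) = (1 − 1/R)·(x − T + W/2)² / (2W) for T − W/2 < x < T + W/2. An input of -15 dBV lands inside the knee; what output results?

x − T + W/2 = -15 − (-15) + 4 = 4.
GR = (1 − 1/4) × 4² / 16 = 0.75 × 16 / 16 = 0.75 dB.
Output = -15 − 0.75 = -15.75 dBV.

-15.75 dBV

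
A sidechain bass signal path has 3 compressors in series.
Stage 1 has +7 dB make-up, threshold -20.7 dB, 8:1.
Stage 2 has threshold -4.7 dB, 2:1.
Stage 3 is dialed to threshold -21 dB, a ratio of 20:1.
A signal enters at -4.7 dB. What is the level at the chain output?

-20.535 dB

Stage 1: -4.7 dB is 16 dB over -20.7 dB; at 8:1 that becomes 2 dB over, giving -18.7 dB; +7 dB make-up → -11.7 dB.
Stage 2: below threshold (-11.7 ≤ -4.7); passes unchanged; output -11.7 dB.
Stage 3: -11.7 dB is 9.3 dB over -21 dB; at 20:1 that becomes 0.465 dB over, giving -20.535 dB.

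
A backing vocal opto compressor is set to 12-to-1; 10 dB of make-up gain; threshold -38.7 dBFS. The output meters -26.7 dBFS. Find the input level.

Stripping the +10 dB make-up gives -36.7 dBFS at the gain stage.
The compressed level sits -36.7 − (-38.7) = 2 dB over threshold.
Undo the ratio: input overshoot = 2 × 12 = 24 dB, giving input = -14.7 dBFS.

-14.7 dBFS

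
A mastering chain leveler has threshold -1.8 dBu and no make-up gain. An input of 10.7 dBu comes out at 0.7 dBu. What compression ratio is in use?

5:1

Input overshoot = 10.7 − (-1.8) = 12.5 dB; output overshoot = 0.7 − (-1.8) = 2.5 dB.
Ratio = 12.5 / 2.5 = 5.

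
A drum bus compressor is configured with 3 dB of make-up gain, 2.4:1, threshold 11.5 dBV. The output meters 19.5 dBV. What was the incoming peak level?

Stripping the +3 dB make-up gives 16.5 dBV at the gain stage.
Post-compression overshoot = 16.5 − 11.5 = 5 dB.
Before 2.4:1 compression the overshoot was 5 × 2.4 = 12 dB, so input = 11.5 + 12 = 23.5 dBV.

23.5 dBV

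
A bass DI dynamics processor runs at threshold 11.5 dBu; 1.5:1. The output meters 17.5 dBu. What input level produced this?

The compressed level sits 17.5 − 11.5 = 6 dB over threshold.
Undo the ratio: input overshoot = 6 × 1.5 = 9 dB, giving input = 20.5 dBu.

20.5 dBu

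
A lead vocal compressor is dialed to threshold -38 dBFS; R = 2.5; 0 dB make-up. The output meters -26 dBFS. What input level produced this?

The compressed level sits -26 − (-38) = 12 dB over threshold.
Before 2.5:1 compression the overshoot was 12 × 2.5 = 30 dB, so input = -38 + 30 = -8 dBFS.

-8 dBFS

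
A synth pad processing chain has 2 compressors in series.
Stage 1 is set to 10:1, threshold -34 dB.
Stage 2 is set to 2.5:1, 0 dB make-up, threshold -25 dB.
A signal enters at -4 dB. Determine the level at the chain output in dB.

Stage 1: overshoot 30 dB → 30/10 = 3 dB → -31 dB.
Stage 2: below threshold (-31 ≤ -25); passes unchanged; output -31 dB.

-31 dB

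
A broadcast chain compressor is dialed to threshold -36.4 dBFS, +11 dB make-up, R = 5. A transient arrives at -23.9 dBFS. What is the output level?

-23.9 dBFS sits 12.5 dB over threshold.
At 5:1 the overshoot is divided by 5, leaving 2.5 dB above threshold.
So the level is -36.4 + 2.5 = -33.9 dBFS; make-up adds 11 dB, giving -22.9 dBFS.

-22.9 dBFS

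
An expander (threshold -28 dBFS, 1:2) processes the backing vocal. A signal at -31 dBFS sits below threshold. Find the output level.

Undershoot = (-28) − (-31) = 3 dB.
At 1:2, that expands to 6 dB under threshold.
Output = -28 − 6 = -34 dBFS.

-34 dBFS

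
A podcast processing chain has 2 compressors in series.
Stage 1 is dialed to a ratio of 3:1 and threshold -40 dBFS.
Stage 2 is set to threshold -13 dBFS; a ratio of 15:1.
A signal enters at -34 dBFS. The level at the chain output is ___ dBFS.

-38 dBFS

Stage 1: 6 dB above -40 dBFS, reduced 3:1 to 2 dB above → -38 dBFS.
Stage 2: below threshold (-38 ≤ -13); passes unchanged; output -38 dBFS.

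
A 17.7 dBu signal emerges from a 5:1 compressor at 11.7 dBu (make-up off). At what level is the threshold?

Input is 7.5 dB above T (since output overshoot × R = input overshoot: (11.7 − T)·5 = 17.7 − T gives T = 10.2 dBu).
Check: 10.2 + (17.7 − 10.2)/5 = 10.2 + 1.5 = 11.7 dBu. ✓

10.2 dBu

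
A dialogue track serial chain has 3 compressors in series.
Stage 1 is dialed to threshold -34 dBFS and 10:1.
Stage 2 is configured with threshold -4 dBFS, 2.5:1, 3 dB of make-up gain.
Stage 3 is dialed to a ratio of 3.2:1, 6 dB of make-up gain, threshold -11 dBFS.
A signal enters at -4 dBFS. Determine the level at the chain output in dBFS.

Stage 1: -4 dBFS is 30 dB over -34 dBFS; at 10:1 that becomes 3 dB over, giving -31 dBFS.
Stage 2: -31 dBFS ≤ -4 dBFS, so stage 2 doesn't engage; make-up brings it to -28 dBFS.
Stage 3: -28 dBFS ≤ -11 dBFS, so stage 3 doesn't engage; make-up brings it to -22 dBFS.

-22 dBFS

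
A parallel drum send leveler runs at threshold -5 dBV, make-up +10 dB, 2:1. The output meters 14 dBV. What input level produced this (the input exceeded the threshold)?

13 dBV

Stripping the +10 dB make-up gives 4 dBV at the gain stage.
The compressed level sits 4 − (-5) = 9 dB over threshold.
Before 2:1 compression the overshoot was 9 × 2 = 18 dB, so input = -5 + 18 = 13 dBV.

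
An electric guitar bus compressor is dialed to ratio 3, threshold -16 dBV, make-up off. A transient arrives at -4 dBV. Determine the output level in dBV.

-12 dBV

Overshoot: -4 − (-16) = 12 dB.
3:1 compression reduces that to 12/3 = 4 dB over.
Output = -16 + 4 = -12 dBV.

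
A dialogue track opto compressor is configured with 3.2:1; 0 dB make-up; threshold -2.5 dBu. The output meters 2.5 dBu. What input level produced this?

The compressed level sits 2.5 − (-2.5) = 5 dB over threshold.
Input overshoot = R × output overshoot = 16 dB → input = -2.5 + 16 = 13.5 dBu.

13.5 dBu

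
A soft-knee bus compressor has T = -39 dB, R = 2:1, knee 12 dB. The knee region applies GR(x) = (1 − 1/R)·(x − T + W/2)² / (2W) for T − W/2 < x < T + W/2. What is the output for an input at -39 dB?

-39.75 dB

x − T + W/2 = -39 − (-39) + 6 = 6.
GR = (1 − 1/2) × 6² / 24 = 0.5 × 36 / 24 = 0.75 dB.
Output = -39 − 0.75 = -39.75 dB.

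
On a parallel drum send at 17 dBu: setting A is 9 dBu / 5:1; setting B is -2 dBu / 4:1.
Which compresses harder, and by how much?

A: GR = 8 − 8/5 = 6.4 dB.
B: GR = 19 − 19/4 = 14.25 dB.
Difference: 7.85 dB in favour of B.

B, by 7.85 dB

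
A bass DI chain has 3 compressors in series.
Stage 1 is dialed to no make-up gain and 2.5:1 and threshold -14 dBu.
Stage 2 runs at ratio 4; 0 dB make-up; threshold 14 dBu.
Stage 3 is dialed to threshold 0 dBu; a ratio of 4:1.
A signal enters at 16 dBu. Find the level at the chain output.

-2 dBu

Stage 1: overshoot 30 dB → 30/2.5 = 12 dB → -2 dBu.
Stage 2: -2 dBu ≤ 14 dBu, so stage 2 doesn't engage; output -2 dBu.
Stage 3: -2 dBu is at or below the 0 dBu threshold — no compression; output -2 dBu.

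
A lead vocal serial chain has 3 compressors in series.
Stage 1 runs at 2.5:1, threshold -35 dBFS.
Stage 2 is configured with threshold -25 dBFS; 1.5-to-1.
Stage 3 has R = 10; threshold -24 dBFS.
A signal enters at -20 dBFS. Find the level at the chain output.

-29 dBFS

Stage 1: 15 dB above -35 dBFS, reduced 2.5:1 to 6 dB above → -29 dBFS.
Stage 2: below threshold (-29 ≤ -25); passes unchanged; output -29 dBFS.
Stage 3: -29 dBFS ≤ -24 dBFS, so stage 3 doesn't engage; output -29 dBFS.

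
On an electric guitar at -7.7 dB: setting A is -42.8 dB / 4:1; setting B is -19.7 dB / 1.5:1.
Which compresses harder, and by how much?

A, by 22.325 dB

A: GR = 35.1 − 35.1/4 = 26.325 dB.
B: GR = 12 − 12/1.5 = 4 dB.
Difference: 22.325 dB in favour of A.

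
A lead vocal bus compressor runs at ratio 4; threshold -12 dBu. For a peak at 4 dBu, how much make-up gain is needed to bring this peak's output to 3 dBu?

11 dB

The peak compresses to -12 + 16/4 = -8 dBu.
To reach 3 dBu requires 3 − (-8) = 11 dB of make-up.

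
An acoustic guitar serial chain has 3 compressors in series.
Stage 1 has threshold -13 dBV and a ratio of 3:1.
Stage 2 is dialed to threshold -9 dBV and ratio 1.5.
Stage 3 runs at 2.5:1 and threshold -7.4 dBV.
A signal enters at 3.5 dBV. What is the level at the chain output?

Stage 1: 16.5 dB above -13 dBV, reduced 3:1 to 5.5 dB above → -7.5 dBV.
Stage 2: -7.5 dBV is 1.5 dB over -9 dBV; at 1.5:1 that becomes 1 dB over, giving -8 dBV.
Stage 3: -8 dBV is at or below the -7.4 dBV threshold — no compression; output -8 dBV.

-8 dBV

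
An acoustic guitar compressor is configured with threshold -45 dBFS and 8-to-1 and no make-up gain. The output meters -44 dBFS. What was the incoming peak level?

-37 dBFS

The compressed level sits -44 − (-45) = 1 dB over threshold.
Before 8:1 compression the overshoot was 1 × 8 = 8 dB, so input = -45 + 8 = -37 dBFS.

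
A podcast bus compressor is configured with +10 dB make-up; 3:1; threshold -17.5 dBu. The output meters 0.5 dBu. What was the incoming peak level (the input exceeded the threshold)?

6.5 dBu

Before make-up, the level was 0.5 − 10 = -9.5 dBu.
Post-compression overshoot = -9.5 − (-17.5) = 8 dB.
Before 3:1 compression the overshoot was 8 × 3 = 24 dB, so input = -17.5 + 24 = 6.5 dBu.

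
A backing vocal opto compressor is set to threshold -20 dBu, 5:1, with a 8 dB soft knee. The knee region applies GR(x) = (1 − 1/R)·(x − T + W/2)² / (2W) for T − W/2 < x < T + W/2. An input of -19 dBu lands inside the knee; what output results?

x − T + W/2 = -19 − (-20) + 4 = 5.
GR = (1 − 1/5) × 5² / 16 = 0.8 × 25 / 16 = 1.25 dB.
Output = -19 − 1.25 = -20.25 dBu.

-20.25 dBu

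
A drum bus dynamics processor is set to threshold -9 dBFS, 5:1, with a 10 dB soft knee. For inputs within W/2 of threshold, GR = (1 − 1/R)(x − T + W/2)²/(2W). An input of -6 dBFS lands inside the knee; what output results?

-8.56 dBFS

x − T + W/2 = -6 − (-9) + 5 = 8.
GR = (1 − 1/5) × 8² / 20 = 0.8 × 64 / 20 = 2.56 dB.
Output = -6 − 2.56 = -8.56 dBFS.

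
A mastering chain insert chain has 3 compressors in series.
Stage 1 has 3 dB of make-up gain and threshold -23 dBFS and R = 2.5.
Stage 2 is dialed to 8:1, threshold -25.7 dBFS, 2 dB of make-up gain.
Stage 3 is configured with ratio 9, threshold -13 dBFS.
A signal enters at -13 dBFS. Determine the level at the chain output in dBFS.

Stage 1: 10 dB above -23 dBFS, reduced 2.5:1 to 4 dB above → -19 dBFS; +3 dB make-up → -16 dBFS.
Stage 2: -16 dBFS is 9.7 dB over -25.7 dBFS; at 8:1 that becomes 1.2125 dB over, giving -24.4875 dBFS; +2 dB make-up → -22.4875 dBFS.
Stage 3: -22.4875 dBFS is at or below the -13 dBFS threshold — no compression; output -22.4875 dBFS.

-22.4875 dBFS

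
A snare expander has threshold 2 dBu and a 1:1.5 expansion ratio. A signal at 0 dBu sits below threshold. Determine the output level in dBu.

-1 dBu

Below threshold, a 1:1.5 expander applies gain = (1.5−1)×(T − x) of attenuation.
(1.5−1) × 2 = 1 dB, so output = 0 − 1 = -1 dBu.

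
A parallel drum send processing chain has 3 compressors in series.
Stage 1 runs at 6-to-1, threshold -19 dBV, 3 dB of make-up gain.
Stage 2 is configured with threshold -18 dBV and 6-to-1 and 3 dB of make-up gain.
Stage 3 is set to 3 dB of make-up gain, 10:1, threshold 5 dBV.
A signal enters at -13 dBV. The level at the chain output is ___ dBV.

Stage 1: overshoot 6 dB → 6/6 = 1 dB → -18 dBV; +3 dB make-up → -15 dBV.
Stage 2: 3 dB above -18 dBV, reduced 6:1 to 0.5 dB above → -17.5 dBV; +3 dB make-up → -14.5 dBV.
Stage 3: -14.5 dBV is at or below the 5 dBV threshold — no compression; make-up brings it to -11.5 dBV.

-11.5 dBV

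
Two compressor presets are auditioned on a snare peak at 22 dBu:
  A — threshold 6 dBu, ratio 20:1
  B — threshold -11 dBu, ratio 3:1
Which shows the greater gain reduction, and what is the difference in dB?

B, by 6.8 dB

A: GR = 16 − 16/20 = 15.2 dB.
B: GR = 33 − 33/3 = 22 dB.
B reduces 6.8 dB more.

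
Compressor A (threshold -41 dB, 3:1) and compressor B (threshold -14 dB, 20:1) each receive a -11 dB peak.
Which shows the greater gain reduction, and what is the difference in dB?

A: overshoot 30 dB → output overshoot 10 dB → GR 20 dB.
B: overshoot 3 dB → output overshoot 0.15 dB → GR 2.85 dB.
A reduces 17.15 dB more.

A, by 17.15 dB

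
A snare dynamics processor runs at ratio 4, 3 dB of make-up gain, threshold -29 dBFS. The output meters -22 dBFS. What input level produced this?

Before make-up, the level was -22 − 3 = -25 dBFS.
The compressed level sits -25 − (-29) = 4 dB over threshold.
Before 4:1 compression the overshoot was 4 × 4 = 16 dB, so input = -29 + 16 = -13 dBFS.

-13 dBFS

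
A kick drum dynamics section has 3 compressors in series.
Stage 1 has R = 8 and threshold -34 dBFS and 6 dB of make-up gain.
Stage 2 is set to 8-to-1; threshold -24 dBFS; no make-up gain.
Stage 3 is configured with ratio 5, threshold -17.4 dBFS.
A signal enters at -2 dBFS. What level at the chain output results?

Stage 1: overshoot 32 dB → 32/8 = 4 dB → -30 dBFS; +6 dB make-up → -24 dBFS.
Stage 2: -24 dBFS is at or below the -24 dBFS threshold — no compression; output -24 dBFS.
Stage 3: -24 dBFS is at or below the -17.4 dBFS threshold — no compression; output -24 dBFS.

-24 dBFS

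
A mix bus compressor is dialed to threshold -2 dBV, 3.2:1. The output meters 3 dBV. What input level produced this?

14 dBV

The compressed level sits 3 − (-2) = 5 dB over threshold.
Input overshoot = R × output overshoot = 16 dB → input = -2 + 16 = 14 dBV.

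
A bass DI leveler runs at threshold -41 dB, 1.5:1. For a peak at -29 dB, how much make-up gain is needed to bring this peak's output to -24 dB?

9 dB

Overshoot 12 dB → 12/1.5 = 8 dB after compression, so the compressed level is -41 + 8 = -33 dB.
Make-up = target − compressed = -24 − (-33) = 9 dB.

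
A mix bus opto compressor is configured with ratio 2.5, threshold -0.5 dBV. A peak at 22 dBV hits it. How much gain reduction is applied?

13.5 dB

Overshoot = 22 − (-0.5) = 22.5 dB.
After 2.5:1 compression the overshoot becomes 22.5/2.5 = 9 dB.
GR = overshoot in − overshoot out = 22.5 − 9 = 13.5 dB.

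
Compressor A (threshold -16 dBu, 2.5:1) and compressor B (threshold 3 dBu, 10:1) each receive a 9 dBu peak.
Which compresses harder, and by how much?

A, by 9.6 dB

A: GR = 25 − 25/2.5 = 15 dB.
B: GR = 6 − 6/10 = 5.4 dB.
A applies 9.6 dB more gain reduction.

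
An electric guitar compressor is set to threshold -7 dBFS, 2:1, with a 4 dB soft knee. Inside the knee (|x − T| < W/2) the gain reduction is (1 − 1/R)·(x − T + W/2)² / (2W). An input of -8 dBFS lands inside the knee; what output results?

-8.0625 dBFS

x − T + W/2 = -8 − (-7) + 2 = 1.
GR = (1 − 1/2) × 1² / 8 = 0.5 × 1 / 8 = 0.0625 dB.
Output = -8 − 0.0625 = -8.0625 dBFS.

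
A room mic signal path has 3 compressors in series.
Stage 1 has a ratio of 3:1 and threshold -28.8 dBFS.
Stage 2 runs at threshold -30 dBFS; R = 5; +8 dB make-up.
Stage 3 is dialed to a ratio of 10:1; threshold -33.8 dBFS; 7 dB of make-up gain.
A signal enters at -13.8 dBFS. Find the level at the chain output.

-25.496 dBFS

Stage 1: overshoot 15 dB → 15/3 = 5 dB → -23.8 dBFS.
Stage 2: overshoot 6.2 dB → 6.2/5 = 1.24 dB → -28.76 dBFS; +8 dB make-up → -20.76 dBFS.
Stage 3: overshoot 13.04 dB → 13.04/10 = 1.304 dB → -32.496 dBFS; +7 dB make-up → -25.496 dBFS.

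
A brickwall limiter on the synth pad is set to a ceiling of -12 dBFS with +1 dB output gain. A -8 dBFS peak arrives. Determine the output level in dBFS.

-11 dBFS

The limiter clamps the peak to its -12 dBFS ceiling.
Output gain then adds 1 dB: -12 + 1 = -11 dBFS.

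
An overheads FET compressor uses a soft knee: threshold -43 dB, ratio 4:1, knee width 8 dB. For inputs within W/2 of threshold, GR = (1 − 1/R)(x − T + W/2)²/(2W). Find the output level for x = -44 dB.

-44.421875 dB

x − T + W/2 = -44 − (-43) + 4 = 3.
GR = (1 − 1/4) × 3² / 16 = 0.75 × 9 / 16 = 0.421875 dB.
Output = -44 − 0.421875 = -44.421875 dB.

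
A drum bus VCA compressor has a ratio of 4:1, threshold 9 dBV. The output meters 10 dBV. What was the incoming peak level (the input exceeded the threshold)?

Post-compression overshoot = 10 − 9 = 1 dB.
Before 4:1 compression the overshoot was 1 × 4 = 4 dB, so input = 9 + 4 = 13 dBV.

13 dBV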